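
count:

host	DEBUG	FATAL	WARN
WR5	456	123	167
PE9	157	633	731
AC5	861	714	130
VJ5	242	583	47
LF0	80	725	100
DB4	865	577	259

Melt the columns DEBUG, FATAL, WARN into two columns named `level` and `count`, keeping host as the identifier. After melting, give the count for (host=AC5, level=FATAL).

Unpivoting turns each (host, wide-column) pair into one long row.
The wide cell at row AC5, column FATAL holds 714, so the long row (AC5, FATAL) has count=714.

714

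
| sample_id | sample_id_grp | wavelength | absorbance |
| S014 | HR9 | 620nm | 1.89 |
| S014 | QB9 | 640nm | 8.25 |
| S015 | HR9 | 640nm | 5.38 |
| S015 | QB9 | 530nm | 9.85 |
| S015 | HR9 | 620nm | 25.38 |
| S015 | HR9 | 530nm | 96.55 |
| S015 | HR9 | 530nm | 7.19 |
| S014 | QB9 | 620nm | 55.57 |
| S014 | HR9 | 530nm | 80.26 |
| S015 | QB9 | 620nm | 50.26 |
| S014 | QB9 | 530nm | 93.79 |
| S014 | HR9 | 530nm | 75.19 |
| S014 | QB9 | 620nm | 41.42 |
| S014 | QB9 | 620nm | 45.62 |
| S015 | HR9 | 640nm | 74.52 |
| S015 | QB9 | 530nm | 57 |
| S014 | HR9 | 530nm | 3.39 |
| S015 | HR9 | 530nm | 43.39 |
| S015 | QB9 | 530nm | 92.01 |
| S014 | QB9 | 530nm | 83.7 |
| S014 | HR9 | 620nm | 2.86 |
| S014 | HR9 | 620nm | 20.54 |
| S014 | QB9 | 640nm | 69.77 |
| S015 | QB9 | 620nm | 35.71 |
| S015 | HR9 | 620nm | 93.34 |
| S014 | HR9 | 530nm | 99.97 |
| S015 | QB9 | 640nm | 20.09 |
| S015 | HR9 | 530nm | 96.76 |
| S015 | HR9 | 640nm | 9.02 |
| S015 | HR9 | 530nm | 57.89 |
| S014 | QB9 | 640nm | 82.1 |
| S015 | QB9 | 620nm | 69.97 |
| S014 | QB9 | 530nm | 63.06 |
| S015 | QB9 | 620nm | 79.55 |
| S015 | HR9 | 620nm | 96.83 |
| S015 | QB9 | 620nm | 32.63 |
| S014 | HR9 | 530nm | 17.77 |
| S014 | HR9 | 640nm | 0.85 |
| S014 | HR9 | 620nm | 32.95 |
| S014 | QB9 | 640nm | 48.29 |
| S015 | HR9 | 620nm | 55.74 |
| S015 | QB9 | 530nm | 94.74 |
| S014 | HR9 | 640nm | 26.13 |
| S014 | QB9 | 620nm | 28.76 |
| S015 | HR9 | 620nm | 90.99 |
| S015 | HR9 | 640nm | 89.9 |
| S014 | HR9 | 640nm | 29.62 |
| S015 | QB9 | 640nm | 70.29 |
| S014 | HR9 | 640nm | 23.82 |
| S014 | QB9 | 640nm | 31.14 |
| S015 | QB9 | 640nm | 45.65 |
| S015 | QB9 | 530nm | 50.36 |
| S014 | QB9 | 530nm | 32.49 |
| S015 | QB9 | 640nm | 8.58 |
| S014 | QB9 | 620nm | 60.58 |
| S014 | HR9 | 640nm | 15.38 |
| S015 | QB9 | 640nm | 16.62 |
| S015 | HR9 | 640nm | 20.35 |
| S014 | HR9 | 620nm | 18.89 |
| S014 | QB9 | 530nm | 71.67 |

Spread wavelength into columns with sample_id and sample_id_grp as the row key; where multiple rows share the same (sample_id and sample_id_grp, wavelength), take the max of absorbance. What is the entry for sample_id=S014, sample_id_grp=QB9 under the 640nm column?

82.1

Rows with sample_id=S014, sample_id_grp=QB9 and wavelength=640nm: absorbance values are 8.25, 69.77, 82.1, 48.29, 31.14.
max(8.25, 69.77, 82.1, 48.29, 31.14) = 82.1.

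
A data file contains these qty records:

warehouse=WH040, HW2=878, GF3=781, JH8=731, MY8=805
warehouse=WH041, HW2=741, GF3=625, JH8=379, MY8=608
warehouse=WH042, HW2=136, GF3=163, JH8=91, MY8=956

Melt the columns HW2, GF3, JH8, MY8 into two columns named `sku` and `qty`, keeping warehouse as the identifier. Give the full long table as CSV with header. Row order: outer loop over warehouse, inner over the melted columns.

warehouse,sku,qty
WH040,HW2,878
WH040,GF3,781
WH040,JH8,731
WH040,MY8,805
WH041,HW2,741
WH041,GF3,625
WH041,JH8,379
WH041,MY8,608
WH042,HW2,136
WH042,GF3,163
WH042,JH8,91
WH042,MY8,956

Each (warehouse, column) pair becomes one row: 3 × 4 = 12 rows.
For example, (WH040, HW2) → qty=878.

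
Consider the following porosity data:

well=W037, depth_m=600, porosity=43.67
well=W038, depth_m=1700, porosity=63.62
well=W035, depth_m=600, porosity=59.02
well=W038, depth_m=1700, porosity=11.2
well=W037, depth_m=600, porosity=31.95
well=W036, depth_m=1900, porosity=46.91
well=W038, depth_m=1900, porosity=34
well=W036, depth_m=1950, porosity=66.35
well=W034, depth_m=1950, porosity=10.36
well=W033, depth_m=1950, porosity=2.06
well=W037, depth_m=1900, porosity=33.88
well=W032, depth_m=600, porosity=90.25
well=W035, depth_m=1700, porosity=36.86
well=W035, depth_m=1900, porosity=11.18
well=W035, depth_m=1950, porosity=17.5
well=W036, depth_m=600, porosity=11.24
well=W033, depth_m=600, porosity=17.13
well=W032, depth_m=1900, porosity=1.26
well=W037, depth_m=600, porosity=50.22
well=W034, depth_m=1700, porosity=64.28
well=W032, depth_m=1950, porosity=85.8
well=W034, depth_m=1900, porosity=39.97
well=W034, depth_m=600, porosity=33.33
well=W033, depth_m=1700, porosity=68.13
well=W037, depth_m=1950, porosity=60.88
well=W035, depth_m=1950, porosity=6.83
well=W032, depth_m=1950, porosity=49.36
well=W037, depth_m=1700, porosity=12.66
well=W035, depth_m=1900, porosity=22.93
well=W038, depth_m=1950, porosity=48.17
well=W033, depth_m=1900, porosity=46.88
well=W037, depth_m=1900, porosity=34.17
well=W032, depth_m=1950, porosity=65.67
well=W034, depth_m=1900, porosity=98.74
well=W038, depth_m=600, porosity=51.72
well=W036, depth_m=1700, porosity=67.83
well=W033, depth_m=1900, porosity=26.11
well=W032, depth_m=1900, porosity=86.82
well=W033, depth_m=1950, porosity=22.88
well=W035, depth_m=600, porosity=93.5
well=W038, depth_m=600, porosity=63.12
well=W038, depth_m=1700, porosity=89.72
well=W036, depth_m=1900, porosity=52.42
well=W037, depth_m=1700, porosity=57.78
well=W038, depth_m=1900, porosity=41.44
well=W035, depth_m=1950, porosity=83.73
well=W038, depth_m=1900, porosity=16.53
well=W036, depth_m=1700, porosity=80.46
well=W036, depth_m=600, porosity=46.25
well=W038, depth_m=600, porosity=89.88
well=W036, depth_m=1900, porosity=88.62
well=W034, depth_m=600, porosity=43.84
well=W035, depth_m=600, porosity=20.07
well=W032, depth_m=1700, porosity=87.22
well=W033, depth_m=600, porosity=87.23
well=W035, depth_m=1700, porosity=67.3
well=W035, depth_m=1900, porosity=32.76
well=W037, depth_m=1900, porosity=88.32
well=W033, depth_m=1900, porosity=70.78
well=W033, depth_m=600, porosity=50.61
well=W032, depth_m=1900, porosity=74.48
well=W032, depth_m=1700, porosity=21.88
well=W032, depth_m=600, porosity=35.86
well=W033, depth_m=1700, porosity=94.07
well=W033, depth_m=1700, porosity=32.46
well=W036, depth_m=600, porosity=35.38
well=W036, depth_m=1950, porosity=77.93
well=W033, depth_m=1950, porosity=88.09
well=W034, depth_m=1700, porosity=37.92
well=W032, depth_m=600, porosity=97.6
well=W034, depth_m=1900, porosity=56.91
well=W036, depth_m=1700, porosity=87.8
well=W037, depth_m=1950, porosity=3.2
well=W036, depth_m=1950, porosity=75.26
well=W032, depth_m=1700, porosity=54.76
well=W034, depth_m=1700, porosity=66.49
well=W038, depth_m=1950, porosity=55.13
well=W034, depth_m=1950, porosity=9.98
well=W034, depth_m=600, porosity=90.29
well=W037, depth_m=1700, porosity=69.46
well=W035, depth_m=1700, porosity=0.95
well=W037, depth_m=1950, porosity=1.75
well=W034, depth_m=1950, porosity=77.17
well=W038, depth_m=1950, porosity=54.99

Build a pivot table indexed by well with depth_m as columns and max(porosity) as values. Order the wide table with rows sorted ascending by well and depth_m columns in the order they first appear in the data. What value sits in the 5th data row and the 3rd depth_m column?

88.62

With rows sorted ascending by well, row 5 is well=W036. depth_m columns in first-appearance order: 600, 1700, 1900, 1950; column 3 is 1900.
Long rows with well=W036, depth_m=1900: max(46.91, 52.42, 88.62) = 88.62.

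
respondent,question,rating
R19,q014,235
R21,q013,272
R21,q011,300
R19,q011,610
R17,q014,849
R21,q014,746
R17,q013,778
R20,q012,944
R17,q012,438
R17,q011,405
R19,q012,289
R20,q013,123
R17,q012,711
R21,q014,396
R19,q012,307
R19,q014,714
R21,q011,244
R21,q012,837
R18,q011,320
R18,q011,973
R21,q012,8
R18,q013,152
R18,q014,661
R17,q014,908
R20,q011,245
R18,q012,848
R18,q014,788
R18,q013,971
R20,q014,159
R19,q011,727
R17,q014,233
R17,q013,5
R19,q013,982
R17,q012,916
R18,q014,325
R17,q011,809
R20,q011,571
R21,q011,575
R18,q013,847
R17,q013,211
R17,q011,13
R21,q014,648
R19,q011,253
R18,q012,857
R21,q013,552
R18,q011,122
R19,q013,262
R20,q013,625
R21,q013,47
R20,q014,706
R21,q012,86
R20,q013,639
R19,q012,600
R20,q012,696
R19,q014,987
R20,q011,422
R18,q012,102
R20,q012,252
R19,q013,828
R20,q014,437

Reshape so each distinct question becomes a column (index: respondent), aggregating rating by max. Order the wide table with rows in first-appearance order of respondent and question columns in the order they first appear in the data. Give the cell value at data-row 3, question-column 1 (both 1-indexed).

With rows in first-appearance order of respondent, row 3 is respondent=R17. question columns in first-appearance order: q014, q013, q011, q012; column 1 is q014.
Long rows with respondent=R17, question=q014: max(849, 908, 233) = 908.

908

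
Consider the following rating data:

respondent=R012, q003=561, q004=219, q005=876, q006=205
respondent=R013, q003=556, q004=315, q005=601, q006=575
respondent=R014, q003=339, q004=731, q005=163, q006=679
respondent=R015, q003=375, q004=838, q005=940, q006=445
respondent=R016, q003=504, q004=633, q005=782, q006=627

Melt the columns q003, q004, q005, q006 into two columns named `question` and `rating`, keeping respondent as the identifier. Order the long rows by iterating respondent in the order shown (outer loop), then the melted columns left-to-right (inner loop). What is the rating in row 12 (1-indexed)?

679

20 rows total (5 × 4). Row 12: index ⌊(12-1)/4⌋ = 2 into respondent → R014; (12-1) mod 4 = 3 into the melted columns → q006.
So row 12 is (R014, q006, 679); rating = 679.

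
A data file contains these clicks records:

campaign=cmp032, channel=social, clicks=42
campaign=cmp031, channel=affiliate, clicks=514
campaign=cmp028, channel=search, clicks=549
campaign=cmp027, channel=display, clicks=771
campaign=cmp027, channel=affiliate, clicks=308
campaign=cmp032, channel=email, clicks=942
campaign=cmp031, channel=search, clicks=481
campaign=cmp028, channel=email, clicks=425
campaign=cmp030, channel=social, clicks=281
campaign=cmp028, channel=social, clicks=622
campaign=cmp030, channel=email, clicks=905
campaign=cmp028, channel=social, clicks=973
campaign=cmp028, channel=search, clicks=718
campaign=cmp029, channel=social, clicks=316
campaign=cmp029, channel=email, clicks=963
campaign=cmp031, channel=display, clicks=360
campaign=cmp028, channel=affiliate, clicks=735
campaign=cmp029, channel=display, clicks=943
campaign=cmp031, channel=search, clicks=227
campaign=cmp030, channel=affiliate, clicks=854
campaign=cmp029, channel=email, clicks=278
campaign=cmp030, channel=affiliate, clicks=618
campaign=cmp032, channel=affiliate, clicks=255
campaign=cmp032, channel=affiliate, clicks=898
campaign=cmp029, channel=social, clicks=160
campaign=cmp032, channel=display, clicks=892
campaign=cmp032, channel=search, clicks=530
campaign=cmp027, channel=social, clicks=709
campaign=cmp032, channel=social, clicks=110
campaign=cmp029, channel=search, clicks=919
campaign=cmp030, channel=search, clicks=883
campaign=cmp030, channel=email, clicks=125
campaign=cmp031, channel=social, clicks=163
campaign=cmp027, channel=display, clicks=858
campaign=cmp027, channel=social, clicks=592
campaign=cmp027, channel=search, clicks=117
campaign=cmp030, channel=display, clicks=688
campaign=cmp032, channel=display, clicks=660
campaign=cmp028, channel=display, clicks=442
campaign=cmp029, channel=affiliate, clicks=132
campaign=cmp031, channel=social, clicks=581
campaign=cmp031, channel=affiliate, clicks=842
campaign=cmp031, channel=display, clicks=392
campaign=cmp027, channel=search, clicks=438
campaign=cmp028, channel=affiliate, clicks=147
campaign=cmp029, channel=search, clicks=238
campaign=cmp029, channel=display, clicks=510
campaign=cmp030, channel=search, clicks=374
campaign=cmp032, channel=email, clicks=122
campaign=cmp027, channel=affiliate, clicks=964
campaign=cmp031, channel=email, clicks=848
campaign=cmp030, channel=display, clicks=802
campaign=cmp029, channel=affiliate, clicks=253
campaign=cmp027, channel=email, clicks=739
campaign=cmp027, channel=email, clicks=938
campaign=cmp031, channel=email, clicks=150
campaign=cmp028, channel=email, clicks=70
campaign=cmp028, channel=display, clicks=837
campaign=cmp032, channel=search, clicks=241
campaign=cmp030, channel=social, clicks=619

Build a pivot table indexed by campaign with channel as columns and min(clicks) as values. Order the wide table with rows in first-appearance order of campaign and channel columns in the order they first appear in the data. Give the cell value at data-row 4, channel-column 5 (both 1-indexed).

With rows in first-appearance order of campaign, row 4 is campaign=cmp027. channel columns in first-appearance order: social, affiliate, search, display, email; column 5 is email.
Long rows with campaign=cmp027, channel=email: min(739, 938) = 739.

739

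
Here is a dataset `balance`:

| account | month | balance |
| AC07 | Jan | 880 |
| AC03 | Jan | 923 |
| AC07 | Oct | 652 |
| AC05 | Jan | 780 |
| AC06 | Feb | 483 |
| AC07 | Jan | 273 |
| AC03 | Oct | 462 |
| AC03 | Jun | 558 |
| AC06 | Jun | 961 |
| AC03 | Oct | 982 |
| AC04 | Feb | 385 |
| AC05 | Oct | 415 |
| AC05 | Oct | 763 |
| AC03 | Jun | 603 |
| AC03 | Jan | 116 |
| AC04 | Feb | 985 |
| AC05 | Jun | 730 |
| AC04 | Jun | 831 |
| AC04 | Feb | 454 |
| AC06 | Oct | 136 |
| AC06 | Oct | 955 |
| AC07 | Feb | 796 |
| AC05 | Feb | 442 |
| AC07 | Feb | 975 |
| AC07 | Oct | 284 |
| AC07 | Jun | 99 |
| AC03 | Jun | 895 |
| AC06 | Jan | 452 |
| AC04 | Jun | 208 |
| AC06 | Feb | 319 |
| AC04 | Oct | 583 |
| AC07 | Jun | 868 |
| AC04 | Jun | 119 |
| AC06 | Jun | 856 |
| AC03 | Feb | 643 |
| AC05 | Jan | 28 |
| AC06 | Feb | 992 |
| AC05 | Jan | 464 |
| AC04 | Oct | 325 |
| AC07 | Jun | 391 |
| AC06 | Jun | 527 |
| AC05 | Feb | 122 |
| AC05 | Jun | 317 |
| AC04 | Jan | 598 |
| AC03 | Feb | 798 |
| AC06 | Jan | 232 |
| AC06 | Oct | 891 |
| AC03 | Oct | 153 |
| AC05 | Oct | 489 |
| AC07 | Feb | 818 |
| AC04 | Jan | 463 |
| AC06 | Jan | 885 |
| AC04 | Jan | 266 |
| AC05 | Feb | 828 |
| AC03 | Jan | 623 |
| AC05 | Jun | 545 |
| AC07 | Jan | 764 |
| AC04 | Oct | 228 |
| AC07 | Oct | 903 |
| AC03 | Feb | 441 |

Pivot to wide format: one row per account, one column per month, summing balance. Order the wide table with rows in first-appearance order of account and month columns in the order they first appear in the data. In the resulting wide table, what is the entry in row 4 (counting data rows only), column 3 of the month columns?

With rows in first-appearance order of account, row 4 is account=AC06. month columns in first-appearance order: Jan, Oct, Feb, Jun; column 3 is Feb.
Long rows with account=AC06, month=Feb: 483 + 319 + 992 = 1794.

1794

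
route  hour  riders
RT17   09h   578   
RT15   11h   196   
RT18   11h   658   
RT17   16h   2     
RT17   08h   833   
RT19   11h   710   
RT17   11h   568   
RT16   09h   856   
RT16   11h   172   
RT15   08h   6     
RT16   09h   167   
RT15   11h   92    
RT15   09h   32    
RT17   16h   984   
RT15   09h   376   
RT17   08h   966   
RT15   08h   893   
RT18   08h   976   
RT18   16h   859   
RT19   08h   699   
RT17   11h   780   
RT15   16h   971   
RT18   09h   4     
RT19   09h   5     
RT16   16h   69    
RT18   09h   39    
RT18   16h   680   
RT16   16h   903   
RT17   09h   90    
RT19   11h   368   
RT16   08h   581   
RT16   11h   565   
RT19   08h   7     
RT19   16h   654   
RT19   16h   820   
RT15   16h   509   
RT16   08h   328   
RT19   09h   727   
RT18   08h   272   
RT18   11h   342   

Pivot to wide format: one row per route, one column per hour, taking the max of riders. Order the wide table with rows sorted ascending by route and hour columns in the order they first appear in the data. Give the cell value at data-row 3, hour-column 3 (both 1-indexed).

984

With rows sorted ascending by route, row 3 is route=RT17. hour columns in first-appearance order: 09h, 11h, 16h, 08h; column 3 is 16h.
Long rows with route=RT17, hour=16h: max(2, 984) = 984.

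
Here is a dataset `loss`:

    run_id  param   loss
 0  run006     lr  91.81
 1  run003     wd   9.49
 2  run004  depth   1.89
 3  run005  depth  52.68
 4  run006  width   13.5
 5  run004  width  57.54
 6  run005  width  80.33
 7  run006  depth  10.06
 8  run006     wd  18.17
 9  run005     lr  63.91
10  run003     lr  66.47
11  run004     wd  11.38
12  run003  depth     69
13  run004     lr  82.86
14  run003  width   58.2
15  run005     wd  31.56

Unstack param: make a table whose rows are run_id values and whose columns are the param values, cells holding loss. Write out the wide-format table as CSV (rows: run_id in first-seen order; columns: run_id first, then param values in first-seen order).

Columns: run_id plus the 4 distinct param values (lr, wd, depth, width).
For example, row run006 column lr takes loss=91.81 from the long row (run006, lr).

run_id,lr,wd,depth,width
run006,91.81,18.17,10.06,13.5
run003,66.47,9.49,69,58.2
run004,82.86,11.38,1.89,57.54
run005,63.91,31.56,52.68,80.33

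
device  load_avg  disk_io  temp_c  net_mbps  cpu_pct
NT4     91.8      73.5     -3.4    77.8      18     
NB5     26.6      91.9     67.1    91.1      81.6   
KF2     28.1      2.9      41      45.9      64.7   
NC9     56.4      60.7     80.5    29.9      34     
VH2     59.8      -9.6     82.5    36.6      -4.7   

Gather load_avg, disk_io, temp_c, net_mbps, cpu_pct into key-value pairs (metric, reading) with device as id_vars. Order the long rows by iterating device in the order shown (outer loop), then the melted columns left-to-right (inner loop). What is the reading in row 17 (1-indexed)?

60.7

25 rows total (5 × 5). Row 17: index ⌊(17-1)/5⌋ = 3 into device → NC9; (17-1) mod 5 = 1 into the melted columns → disk_io.
So row 17 is (NC9, disk_io, 60.7); reading = 60.7.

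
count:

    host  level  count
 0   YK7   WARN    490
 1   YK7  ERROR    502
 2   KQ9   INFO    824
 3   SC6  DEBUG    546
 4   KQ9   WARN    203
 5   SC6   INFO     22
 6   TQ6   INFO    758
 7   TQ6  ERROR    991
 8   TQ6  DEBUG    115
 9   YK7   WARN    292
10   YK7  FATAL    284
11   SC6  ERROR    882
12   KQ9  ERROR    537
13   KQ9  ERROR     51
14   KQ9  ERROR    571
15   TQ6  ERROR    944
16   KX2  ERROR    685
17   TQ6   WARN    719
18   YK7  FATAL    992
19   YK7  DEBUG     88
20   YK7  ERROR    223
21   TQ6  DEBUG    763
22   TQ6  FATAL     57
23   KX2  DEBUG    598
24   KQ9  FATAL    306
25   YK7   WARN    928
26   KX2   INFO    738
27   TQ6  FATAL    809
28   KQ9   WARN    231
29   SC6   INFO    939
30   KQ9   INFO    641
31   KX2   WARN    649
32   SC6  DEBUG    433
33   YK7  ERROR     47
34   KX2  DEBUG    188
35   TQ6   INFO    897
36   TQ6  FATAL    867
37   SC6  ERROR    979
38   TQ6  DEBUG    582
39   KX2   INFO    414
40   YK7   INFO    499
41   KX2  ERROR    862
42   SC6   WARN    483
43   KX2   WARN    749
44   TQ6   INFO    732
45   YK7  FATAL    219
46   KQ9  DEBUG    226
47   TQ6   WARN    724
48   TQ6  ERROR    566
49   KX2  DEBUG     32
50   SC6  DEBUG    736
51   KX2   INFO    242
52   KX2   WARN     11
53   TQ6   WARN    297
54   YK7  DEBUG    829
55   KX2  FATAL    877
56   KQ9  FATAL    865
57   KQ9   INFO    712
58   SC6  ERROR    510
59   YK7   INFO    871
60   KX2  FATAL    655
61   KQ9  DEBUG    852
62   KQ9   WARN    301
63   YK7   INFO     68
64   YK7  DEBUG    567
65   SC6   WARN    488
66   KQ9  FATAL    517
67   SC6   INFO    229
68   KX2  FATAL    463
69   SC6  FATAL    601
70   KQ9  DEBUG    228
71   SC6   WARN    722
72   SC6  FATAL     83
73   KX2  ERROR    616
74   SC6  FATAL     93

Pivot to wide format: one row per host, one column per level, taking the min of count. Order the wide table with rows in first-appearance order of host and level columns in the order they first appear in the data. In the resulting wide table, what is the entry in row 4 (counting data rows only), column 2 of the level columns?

566

With rows in first-appearance order of host, row 4 is host=TQ6. level columns in first-appearance order: WARN, ERROR, INFO, DEBUG, FATAL; column 2 is ERROR.
Long rows with host=TQ6, level=ERROR: min(991, 944, 566) = 566.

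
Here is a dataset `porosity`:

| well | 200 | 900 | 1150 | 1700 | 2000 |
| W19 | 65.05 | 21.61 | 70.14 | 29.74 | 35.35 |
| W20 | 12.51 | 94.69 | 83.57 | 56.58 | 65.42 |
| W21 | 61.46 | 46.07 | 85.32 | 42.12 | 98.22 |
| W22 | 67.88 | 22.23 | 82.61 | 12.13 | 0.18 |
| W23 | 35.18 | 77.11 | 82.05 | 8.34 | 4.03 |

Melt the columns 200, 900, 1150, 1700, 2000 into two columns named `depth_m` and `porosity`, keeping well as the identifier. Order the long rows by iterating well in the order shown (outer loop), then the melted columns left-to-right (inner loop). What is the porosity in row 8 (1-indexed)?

25 rows total (5 × 5). Row 8: index ⌊(8-1)/5⌋ = 1 into well → W20; (8-1) mod 5 = 2 into the melted columns → 1150.
So row 8 is (W20, 1150, 83.57); porosity = 83.57.

83.57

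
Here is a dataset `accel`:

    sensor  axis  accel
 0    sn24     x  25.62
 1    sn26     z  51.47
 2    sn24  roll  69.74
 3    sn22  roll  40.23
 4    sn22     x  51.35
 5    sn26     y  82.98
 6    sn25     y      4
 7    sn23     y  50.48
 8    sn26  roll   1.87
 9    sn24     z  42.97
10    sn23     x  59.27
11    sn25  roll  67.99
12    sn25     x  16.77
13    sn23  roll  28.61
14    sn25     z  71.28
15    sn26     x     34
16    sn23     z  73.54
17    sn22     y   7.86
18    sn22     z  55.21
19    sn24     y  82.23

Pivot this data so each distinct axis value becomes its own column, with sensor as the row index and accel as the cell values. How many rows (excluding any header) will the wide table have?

5

5 distinct sensor values → 5 rows.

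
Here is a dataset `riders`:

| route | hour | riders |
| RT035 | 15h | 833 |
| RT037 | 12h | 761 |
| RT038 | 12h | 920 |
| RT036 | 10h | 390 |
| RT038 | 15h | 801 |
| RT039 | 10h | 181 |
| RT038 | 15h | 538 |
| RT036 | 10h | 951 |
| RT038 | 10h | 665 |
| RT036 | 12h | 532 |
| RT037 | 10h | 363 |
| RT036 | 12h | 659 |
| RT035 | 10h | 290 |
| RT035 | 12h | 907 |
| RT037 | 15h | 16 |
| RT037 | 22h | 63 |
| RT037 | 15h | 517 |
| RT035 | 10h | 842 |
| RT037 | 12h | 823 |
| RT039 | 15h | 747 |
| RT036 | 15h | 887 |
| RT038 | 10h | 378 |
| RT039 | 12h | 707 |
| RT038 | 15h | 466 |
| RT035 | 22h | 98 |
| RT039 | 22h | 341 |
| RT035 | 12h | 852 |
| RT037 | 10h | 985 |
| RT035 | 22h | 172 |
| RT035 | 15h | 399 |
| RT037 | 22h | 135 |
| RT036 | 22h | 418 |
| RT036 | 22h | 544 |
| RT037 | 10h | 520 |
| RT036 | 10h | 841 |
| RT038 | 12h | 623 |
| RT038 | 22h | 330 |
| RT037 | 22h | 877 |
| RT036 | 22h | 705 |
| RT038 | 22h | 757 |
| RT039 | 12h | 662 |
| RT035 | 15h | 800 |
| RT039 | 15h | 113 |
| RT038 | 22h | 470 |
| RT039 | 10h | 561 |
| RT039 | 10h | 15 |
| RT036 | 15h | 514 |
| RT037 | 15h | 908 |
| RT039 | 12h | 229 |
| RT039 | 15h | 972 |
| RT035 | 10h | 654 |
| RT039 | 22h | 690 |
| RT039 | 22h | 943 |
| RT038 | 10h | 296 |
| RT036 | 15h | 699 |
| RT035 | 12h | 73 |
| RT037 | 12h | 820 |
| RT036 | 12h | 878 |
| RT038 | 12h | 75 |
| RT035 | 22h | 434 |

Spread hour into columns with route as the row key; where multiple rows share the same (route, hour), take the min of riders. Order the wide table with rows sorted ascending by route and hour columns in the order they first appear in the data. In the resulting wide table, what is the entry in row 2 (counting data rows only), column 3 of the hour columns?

390

With rows sorted ascending by route, row 2 is route=RT036. hour columns in first-appearance order: 15h, 12h, 10h, 22h; column 3 is 10h.
Long rows with route=RT036, hour=10h: min(390, 951, 841) = 390.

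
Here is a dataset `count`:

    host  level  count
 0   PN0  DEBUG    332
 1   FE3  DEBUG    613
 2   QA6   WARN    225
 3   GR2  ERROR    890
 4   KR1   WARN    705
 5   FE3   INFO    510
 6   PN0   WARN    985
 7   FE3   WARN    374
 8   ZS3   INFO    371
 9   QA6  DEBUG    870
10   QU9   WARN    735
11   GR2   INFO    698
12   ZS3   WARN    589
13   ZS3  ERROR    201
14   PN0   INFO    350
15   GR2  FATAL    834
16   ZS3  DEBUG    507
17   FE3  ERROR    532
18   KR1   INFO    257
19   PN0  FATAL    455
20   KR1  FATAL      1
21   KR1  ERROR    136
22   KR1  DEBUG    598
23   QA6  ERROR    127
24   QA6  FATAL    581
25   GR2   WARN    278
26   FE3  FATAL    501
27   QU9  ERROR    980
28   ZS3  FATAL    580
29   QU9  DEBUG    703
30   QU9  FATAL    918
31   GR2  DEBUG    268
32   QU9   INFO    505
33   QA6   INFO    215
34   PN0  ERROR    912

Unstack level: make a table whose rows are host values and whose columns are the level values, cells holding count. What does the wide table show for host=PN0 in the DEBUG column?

Wide layout: rows indexed by host, columns are the 5 distinct level values (DEBUG, WARN, ERROR, INFO, FATAL).
Cell (host=PN0, level=DEBUG) draws from the long row where host=PN0 and level=DEBUG, which has count=332.

332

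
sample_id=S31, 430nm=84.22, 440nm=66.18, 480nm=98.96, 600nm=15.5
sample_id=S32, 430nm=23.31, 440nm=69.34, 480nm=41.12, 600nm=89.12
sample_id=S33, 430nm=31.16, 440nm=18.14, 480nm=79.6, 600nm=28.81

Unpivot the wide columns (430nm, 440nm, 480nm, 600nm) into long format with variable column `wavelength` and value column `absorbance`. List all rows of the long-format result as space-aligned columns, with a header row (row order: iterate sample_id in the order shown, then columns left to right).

Each (sample_id, column) pair becomes one row: 3 × 4 = 12 rows.
For example, (S31, 430nm) → absorbance=84.22.

sample_id  wavelength  absorbance
S31        430nm       84.22     
S31        440nm       66.18     
S31        480nm       98.96     
S31        600nm       15.5      
S32        430nm       23.31     
S32        440nm       69.34     
S32        480nm       41.12     
S32        600nm       89.12     
S33        430nm       31.16     
S33        440nm       18.14     
S33        480nm       79.6      
S33        600nm       28.81     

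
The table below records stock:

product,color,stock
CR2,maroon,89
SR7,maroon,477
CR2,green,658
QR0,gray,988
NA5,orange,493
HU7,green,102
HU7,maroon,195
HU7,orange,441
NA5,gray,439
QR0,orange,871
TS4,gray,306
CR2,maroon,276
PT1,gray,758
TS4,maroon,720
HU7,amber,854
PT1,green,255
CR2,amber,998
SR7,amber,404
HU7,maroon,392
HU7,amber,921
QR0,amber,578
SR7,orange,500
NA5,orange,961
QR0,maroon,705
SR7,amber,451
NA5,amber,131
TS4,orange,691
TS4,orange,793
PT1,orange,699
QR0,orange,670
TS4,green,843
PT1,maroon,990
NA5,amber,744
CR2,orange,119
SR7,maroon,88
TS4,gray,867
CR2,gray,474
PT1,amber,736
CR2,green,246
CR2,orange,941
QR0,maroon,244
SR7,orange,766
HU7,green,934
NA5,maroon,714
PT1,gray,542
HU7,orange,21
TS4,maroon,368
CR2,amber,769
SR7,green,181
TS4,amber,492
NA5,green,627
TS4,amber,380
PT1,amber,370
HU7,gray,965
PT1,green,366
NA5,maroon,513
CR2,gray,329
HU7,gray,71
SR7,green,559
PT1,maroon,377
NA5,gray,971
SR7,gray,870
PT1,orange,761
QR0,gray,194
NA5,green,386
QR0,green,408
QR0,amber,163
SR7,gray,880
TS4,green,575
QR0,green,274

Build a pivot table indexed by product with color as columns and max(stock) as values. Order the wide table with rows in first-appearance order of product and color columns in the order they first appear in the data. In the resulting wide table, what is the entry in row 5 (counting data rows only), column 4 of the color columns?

With rows in first-appearance order of product, row 5 is product=HU7. color columns in first-appearance order: maroon, green, gray, orange, amber; column 4 is orange.
Long rows with product=HU7, color=orange: max(441, 21) = 441.

441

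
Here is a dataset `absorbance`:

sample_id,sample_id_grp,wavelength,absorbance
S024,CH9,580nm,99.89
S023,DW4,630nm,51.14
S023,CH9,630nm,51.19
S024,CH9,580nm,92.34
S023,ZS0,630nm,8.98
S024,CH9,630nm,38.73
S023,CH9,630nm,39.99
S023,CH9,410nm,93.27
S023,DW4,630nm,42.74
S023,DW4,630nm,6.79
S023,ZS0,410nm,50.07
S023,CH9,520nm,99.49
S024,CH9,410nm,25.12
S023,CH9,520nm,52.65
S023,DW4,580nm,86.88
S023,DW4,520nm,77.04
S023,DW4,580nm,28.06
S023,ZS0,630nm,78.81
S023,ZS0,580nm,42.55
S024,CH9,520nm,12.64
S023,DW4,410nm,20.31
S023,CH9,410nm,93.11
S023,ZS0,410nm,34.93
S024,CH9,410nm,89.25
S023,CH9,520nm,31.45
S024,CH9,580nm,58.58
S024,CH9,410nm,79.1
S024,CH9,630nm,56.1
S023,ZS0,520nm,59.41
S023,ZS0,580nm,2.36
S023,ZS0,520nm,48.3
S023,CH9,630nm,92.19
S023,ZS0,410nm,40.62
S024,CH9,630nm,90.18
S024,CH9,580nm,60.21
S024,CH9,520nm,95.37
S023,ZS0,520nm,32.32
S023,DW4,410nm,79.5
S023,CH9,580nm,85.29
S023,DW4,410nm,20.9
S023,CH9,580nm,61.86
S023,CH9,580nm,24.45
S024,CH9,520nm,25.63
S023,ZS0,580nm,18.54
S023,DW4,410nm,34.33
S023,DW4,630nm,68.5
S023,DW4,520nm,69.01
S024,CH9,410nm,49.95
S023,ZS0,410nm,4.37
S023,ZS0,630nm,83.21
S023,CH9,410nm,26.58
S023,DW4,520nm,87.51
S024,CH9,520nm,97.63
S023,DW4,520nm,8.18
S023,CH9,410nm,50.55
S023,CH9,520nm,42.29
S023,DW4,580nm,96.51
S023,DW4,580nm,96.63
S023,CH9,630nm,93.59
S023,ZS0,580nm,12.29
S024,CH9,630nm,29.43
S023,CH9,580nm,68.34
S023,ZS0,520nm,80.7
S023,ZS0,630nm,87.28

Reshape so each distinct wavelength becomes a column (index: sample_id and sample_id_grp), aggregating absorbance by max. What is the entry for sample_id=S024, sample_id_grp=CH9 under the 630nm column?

Rows with sample_id=S024, sample_id_grp=CH9 and wavelength=630nm: absorbance values are 38.73, 56.1, 90.18, 29.43.
max(38.73, 56.1, 90.18, 29.43) = 90.18.

90.18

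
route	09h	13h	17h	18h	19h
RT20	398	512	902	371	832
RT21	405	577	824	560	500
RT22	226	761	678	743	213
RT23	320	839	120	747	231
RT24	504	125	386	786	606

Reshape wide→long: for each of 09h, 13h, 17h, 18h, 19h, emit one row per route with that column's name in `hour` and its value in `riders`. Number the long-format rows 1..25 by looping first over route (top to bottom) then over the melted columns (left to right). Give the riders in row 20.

231

25 rows total (5 × 5). Row 20: index ⌊(20-1)/5⌋ = 3 into route → RT23; (20-1) mod 5 = 4 into the melted columns → 19h.
So row 20 is (RT23, 19h, 231); riders = 231.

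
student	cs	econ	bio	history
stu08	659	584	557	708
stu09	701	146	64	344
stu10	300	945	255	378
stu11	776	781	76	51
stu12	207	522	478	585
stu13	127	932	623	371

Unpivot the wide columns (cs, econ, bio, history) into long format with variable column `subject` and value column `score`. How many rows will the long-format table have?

24

6 student values × 4 melted columns = 24 rows.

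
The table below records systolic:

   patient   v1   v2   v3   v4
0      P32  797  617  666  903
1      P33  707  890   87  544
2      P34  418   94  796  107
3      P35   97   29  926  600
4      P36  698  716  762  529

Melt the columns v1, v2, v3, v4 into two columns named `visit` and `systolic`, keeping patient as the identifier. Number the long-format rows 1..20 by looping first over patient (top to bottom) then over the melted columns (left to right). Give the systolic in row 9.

20 rows total (5 × 4). Row 9: index ⌊(9-1)/4⌋ = 2 into patient → P34; (9-1) mod 4 = 0 into the melted columns → v1.
So row 9 is (P34, v1, 418); systolic = 418.

418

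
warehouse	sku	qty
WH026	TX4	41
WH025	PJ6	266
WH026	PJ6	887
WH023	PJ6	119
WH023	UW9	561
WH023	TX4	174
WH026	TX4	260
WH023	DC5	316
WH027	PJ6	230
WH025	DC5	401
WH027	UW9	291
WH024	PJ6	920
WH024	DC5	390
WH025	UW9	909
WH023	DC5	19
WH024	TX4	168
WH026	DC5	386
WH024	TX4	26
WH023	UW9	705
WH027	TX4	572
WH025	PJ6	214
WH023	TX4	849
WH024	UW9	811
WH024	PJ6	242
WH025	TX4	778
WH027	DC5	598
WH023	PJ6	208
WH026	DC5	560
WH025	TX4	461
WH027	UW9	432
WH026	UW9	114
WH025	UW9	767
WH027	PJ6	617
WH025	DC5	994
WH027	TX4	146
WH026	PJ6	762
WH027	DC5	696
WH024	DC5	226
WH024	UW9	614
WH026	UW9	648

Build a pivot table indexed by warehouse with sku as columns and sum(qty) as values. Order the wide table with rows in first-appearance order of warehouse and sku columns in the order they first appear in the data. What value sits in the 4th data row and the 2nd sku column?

With rows in first-appearance order of warehouse, row 4 is warehouse=WH027. sku columns in first-appearance order: TX4, PJ6, UW9, DC5; column 2 is PJ6.
Long rows with warehouse=WH027, sku=PJ6: 230 + 617 = 847.

847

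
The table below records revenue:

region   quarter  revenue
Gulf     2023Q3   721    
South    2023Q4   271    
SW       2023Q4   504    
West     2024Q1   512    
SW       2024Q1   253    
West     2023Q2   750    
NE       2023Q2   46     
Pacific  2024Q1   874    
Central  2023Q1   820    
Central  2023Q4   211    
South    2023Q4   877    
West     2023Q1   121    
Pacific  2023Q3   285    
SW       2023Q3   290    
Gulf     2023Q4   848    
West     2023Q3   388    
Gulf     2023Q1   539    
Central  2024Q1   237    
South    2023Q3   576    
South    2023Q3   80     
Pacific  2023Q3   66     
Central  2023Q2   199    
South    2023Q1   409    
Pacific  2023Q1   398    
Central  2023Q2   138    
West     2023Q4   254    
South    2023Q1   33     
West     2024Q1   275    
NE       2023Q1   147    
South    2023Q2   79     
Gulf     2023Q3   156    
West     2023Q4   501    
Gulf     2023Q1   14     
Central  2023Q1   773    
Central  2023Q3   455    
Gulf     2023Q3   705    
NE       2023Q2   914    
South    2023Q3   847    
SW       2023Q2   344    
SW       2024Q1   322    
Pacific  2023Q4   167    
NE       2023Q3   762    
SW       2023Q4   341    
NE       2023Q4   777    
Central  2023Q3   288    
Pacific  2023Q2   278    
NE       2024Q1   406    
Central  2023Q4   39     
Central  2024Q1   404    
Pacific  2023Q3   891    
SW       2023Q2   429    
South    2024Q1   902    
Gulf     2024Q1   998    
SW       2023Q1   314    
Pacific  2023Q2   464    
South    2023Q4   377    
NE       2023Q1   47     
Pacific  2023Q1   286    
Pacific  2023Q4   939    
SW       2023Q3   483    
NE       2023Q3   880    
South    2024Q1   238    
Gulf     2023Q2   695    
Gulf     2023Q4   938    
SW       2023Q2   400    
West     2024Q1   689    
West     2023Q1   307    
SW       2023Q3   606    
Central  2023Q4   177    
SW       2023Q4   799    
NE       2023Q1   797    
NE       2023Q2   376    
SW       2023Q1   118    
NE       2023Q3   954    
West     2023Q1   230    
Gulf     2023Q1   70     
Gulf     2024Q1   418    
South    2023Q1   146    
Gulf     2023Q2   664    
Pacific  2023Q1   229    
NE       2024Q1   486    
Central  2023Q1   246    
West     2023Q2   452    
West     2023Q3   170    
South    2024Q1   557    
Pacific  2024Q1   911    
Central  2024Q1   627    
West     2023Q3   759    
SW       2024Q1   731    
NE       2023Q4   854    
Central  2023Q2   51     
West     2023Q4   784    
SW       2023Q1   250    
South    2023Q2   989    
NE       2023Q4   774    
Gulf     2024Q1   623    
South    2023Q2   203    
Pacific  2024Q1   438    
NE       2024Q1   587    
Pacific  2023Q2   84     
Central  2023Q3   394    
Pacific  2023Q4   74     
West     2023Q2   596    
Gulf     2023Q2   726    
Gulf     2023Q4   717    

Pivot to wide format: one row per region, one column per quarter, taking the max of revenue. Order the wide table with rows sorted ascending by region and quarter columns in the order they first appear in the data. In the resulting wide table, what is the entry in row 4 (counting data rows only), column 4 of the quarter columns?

464

With rows sorted ascending by region, row 4 is region=Pacific. quarter columns in first-appearance order: 2023Q3, 2023Q4, 2024Q1, 2023Q2, 2023Q1; column 4 is 2023Q2.
Long rows with region=Pacific, quarter=2023Q2: max(278, 464, 84) = 464.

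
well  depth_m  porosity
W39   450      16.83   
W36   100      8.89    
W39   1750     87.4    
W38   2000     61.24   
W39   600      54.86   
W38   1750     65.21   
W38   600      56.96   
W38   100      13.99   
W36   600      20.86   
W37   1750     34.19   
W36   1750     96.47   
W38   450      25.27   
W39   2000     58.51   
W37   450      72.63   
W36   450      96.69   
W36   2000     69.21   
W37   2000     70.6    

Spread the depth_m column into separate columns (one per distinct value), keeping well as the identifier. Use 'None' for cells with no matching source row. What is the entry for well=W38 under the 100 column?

13.99

The long row with well=W38, depth_m=100 has porosity=13.99.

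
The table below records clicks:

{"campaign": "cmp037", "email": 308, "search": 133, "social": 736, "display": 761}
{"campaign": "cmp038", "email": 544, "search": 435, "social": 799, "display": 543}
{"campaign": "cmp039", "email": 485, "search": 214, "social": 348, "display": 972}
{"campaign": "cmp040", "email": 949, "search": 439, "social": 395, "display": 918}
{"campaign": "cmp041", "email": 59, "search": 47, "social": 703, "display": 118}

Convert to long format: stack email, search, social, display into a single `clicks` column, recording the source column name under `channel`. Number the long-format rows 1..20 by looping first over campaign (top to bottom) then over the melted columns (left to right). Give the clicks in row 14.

20 rows total (5 × 4). Row 14: index ⌊(14-1)/4⌋ = 3 into campaign → cmp040; (14-1) mod 4 = 1 into the melted columns → search.
So row 14 is (cmp040, search, 439); clicks = 439.

439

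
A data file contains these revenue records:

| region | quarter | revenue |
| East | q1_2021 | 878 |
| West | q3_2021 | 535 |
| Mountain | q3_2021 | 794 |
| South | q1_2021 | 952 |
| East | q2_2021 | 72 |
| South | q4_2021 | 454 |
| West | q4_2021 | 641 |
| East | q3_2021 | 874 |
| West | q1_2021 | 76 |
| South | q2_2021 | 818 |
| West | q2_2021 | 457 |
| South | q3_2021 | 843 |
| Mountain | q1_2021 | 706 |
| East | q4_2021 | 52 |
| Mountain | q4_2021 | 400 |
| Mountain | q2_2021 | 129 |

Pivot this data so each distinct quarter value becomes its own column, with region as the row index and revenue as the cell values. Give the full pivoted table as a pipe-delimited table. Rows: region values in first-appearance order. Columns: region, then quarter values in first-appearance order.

Columns: region plus the 4 distinct quarter values (q1_2021, q3_2021, q2_2021, q4_2021).
For example, row East column q1_2021 takes revenue=878 from the long row (East, q1_2021).

| region | q1_2021 | q3_2021 | q2_2021 | q4_2021 |
| East | 878 | 874 | 72 | 52 |
| West | 76 | 535 | 457 | 641 |
| Mountain | 706 | 794 | 129 | 400 |
| South | 952 | 843 | 818 | 454 |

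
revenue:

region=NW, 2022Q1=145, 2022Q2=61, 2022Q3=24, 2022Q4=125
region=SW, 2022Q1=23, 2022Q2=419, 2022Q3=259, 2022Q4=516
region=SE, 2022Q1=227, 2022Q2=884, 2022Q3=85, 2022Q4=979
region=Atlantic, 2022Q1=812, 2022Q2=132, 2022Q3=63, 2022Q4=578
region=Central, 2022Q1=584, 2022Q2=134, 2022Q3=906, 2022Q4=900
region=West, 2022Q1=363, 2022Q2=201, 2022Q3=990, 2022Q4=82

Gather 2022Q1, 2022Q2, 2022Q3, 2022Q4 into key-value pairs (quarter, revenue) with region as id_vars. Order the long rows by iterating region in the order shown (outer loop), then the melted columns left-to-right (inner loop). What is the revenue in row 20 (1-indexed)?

900

24 rows total (6 × 4). Row 20: index ⌊(20-1)/4⌋ = 4 into region → Central; (20-1) mod 4 = 3 into the melted columns → 2022Q4.
So row 20 is (Central, 2022Q4, 900); revenue = 900.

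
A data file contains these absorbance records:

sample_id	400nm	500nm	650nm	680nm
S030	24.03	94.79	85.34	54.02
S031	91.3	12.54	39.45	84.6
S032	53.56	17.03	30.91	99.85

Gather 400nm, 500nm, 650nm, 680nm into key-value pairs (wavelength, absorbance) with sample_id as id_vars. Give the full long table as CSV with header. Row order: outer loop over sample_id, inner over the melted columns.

sample_id,wavelength,absorbance
S030,400nm,24.03
S030,500nm,94.79
S030,650nm,85.34
S030,680nm,54.02
S031,400nm,91.3
S031,500nm,12.54
S031,650nm,39.45
S031,680nm,84.6
S032,400nm,53.56
S032,500nm,17.03
S032,650nm,30.91
S032,680nm,99.85

Each (sample_id, column) pair becomes one row: 3 × 4 = 12 rows.
For example, (S030, 400nm) → absorbance=24.03.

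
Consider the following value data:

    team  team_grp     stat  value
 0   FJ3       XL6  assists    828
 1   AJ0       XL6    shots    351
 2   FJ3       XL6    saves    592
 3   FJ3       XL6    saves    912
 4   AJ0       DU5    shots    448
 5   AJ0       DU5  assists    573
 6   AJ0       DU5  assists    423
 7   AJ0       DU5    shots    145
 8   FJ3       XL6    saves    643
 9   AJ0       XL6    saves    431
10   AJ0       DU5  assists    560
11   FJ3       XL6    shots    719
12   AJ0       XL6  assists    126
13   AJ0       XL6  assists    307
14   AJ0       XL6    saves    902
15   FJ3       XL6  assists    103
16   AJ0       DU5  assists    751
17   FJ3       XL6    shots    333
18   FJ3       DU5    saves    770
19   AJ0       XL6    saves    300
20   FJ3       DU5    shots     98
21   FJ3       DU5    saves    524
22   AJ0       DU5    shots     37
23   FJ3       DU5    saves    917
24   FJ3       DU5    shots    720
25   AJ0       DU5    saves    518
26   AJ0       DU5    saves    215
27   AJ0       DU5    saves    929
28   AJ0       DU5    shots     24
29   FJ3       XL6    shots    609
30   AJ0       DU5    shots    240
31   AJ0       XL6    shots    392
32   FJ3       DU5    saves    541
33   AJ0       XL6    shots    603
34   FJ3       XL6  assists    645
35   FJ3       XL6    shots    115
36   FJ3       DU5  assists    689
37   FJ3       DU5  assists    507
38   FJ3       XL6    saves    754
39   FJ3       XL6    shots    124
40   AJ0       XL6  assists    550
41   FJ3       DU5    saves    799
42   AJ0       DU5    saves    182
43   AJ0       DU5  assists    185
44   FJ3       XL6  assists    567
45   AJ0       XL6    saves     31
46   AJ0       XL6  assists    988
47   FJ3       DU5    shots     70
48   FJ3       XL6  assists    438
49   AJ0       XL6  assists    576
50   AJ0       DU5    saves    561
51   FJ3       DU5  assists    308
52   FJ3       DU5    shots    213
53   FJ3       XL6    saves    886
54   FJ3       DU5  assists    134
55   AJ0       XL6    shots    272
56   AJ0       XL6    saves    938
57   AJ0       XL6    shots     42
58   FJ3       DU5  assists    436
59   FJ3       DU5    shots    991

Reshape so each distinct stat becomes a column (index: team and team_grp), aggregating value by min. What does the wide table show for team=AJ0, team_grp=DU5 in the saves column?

182

Rows with team=AJ0, team_grp=DU5 and stat=saves: value values are 518, 215, 929, 182, 561.
min(518, 215, 929, 182, 561) = 182.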